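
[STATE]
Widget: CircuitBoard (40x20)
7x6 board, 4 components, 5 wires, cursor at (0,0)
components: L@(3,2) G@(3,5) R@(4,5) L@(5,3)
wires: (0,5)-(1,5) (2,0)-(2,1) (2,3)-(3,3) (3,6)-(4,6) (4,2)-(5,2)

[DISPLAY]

   0 1 2 3 4 5 6                        
0  [.]                  ·               
                        │               
1                       ·               
                                        
2   · ─ ·       ·                       
                │                       
3           L   ·       G   ·           
                            │           
4           ·           R   ·           
            │                           
5           ·   L                       
Cursor: (0,0)                           
                                        
                                        
                                        
                                        
                                        
                                        
                                        


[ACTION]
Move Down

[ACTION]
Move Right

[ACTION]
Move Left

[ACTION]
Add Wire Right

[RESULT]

   0 1 2 3 4 5 6                        
0                       ·               
                        │               
1  [.]─ ·               ·               
                                        
2   · ─ ·       ·                       
                │                       
3           L   ·       G   ·           
                            │           
4           ·           R   ·           
            │                           
5           ·   L                       
Cursor: (1,0)                           
                                        
                                        
                                        
                                        
                                        
                                        
                                        


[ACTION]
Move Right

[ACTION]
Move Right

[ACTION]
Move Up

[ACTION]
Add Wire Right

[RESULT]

   0 1 2 3 4 5 6                        
0          [.]─ ·       ·               
                        │               
1   · ─ ·               ·               
                                        
2   · ─ ·       ·                       
                │                       
3           L   ·       G   ·           
                            │           
4           ·           R   ·           
            │                           
5           ·   L                       
Cursor: (0,2)                           
                                        
                                        
                                        
                                        
                                        
                                        
                                        


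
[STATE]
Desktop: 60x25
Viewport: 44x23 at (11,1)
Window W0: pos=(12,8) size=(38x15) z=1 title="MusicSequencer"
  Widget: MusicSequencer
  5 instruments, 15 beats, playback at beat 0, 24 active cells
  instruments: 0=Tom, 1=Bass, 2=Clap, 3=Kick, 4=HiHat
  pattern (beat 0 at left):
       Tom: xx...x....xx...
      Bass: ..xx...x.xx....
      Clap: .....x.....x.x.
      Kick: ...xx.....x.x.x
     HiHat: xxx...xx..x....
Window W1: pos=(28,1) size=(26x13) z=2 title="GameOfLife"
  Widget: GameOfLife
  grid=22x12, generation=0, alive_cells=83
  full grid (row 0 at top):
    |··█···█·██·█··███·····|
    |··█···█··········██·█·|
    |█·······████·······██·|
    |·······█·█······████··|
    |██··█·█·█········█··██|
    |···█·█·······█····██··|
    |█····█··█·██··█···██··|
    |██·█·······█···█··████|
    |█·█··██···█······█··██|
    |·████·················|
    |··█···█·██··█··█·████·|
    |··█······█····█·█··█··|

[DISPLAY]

                 ┏━━━━━━━━━━━━━━━━━━━━━━━━┓ 
                 ┃ GameOfLife             ┃ 
                 ┠────────────────────────┨ 
                 ┃Gen: 0                  ┃ 
                 ┃█·······████·······██·  ┃ 
                 ┃·······█·█······████··  ┃ 
                 ┃██··█·█·█········█··██  ┃ 
 ┏━━━━━━━━━━━━━━━┃···█·█·······█····██··  ┃ 
 ┃ MusicSequencer┃█····█··█·██··█···██··  ┃ 
 ┠───────────────┃██·█·······█···█··████  ┃ 
 ┃      ▼12345678┃█·█··██···█······█··██  ┃ 
 ┃   Tom██···█···┃·████·················  ┃ 
 ┃  Bass··██···█·┗━━━━━━━━━━━━━━━━━━━━━━━━┛ 
 ┃  Clap·····█·····█·█·               ┃     
 ┃  Kick···██·····█·█·█               ┃     
 ┃ HiHat███···██··█····               ┃     
 ┃                                    ┃     
 ┃                                    ┃     
 ┃                                    ┃     
 ┃                                    ┃     
 ┃                                    ┃     
 ┗━━━━━━━━━━━━━━━━━━━━━━━━━━━━━━━━━━━━┛     
                                            


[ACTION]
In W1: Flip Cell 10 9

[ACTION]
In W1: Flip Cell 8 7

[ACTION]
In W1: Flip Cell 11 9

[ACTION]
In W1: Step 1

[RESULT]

                 ┏━━━━━━━━━━━━━━━━━━━━━━━━┓ 
                 ┃ GameOfLife             ┃ 
                 ┠────────────────────────┨ 
                 ┃Gen: 1                  ┃ 
                 ┃·······████·····█···█·  ┃ 
                 ┃██·····█········██···█  ┃ 
                 ┃····█████·······█···█·  ┃ 
 ┏━━━━━━━━━━━━━━━┃██···███·█·······█····  ┃ 
 ┃ MusicSequencer┃███·······███·█··█····  ┃ 
 ┠───────────────┃█·█·██·█·█·█·····█···█  ┃ 
 ┃      ▼12345678┃█····██···········█··█  ┃ 
 ┃   Tom██···█···┃····█···········██···█  ┃ 
 ┃  Bass··██···█·┗━━━━━━━━━━━━━━━━━━━━━━━━┛ 
 ┃  Clap·····█·····█·█·               ┃     
 ┃  Kick···██·····█·█·█               ┃     
 ┃ HiHat███···██··█····               ┃     
 ┃                                    ┃     
 ┃                                    ┃     
 ┃                                    ┃     
 ┃                                    ┃     
 ┃                                    ┃     
 ┗━━━━━━━━━━━━━━━━━━━━━━━━━━━━━━━━━━━━┛     
                                            


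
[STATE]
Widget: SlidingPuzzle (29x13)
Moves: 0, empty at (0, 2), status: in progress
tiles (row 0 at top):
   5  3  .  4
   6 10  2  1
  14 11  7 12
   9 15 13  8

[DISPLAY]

┌────┬────┬────┬────┐        
│  5 │  3 │    │  4 │        
├────┼────┼────┼────┤        
│  6 │ 10 │  2 │  1 │        
├────┼────┼────┼────┤        
│ 14 │ 11 │  7 │ 12 │        
├────┼────┼────┼────┤        
│  9 │ 15 │ 13 │  8 │        
└────┴────┴────┴────┘        
Moves: 0                     
                             
                             
                             


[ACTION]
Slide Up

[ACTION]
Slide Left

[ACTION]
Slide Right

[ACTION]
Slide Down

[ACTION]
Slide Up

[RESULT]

┌────┬────┬────┬────┐        
│  5 │  3 │  2 │  4 │        
├────┼────┼────┼────┤        
│  6 │ 10 │    │  1 │        
├────┼────┼────┼────┤        
│ 14 │ 11 │  7 │ 12 │        
├────┼────┼────┼────┤        
│  9 │ 15 │ 13 │  8 │        
└────┴────┴────┴────┘        
Moves: 5                     
                             
                             
                             


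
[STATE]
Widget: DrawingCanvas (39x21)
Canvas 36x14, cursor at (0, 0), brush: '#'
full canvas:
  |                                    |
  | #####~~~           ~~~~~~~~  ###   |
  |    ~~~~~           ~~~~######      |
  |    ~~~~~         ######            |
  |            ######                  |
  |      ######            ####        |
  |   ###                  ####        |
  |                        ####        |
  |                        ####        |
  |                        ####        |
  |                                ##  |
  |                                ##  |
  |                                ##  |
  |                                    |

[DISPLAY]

+                                      
 #####~~~           ~~~~~~~~  ###      
    ~~~~~           ~~~~######         
    ~~~~~         ######               
            ######                     
      ######            ####           
   ###                  ####           
                        ####           
                        ####           
                        ####           
                                ##     
                                ##     
                                ##     
                                       
                                       
                                       
                                       
                                       
                                       
                                       
                                       


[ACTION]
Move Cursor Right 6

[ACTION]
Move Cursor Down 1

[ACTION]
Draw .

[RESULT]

                                       
 #####.~~           ~~~~~~~~  ###      
    ~~~~~           ~~~~######         
    ~~~~~         ######               
            ######                     
      ######            ####           
   ###                  ####           
                        ####           
                        ####           
                        ####           
                                ##     
                                ##     
                                ##     
                                       
                                       
                                       
                                       
                                       
                                       
                                       
                                       


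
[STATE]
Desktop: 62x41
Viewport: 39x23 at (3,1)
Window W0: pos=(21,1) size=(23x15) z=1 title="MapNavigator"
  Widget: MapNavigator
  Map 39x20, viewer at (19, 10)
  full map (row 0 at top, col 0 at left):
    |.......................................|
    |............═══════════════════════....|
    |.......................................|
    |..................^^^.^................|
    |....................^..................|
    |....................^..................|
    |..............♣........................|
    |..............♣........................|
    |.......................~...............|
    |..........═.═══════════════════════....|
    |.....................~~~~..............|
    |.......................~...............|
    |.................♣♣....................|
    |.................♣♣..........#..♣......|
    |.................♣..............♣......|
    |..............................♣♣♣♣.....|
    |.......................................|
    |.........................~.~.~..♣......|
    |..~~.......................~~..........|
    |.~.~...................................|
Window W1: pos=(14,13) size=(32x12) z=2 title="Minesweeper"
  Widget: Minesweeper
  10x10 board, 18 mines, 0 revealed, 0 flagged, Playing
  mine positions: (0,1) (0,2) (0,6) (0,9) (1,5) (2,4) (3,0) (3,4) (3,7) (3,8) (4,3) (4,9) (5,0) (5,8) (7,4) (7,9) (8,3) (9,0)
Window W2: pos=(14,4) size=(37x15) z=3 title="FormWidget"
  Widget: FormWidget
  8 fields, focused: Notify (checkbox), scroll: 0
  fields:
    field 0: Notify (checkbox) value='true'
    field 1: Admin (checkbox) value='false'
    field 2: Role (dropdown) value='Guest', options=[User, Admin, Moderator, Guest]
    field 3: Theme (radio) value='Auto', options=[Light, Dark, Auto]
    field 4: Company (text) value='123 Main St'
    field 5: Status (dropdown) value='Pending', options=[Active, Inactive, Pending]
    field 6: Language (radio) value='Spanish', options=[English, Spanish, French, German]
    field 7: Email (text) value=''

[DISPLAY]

                  ┏━━━━━━━━━━━━━━━━━━━━
                  ┃ MapNavigator       
                  ┠────────────────────
           ┏━━━━━━━━━━━━━━━━━━━━━━━━━━━
           ┃ FormWidget                
           ┠───────────────────────────
           ┃> Notify:     [x]          
           ┃  Admin:      [ ]          
           ┃  Role:       [Guest       
           ┃  Theme:      ( ) Light  ( 
           ┃  Company:    [123 Main St 
           ┃  Status:     [Pending     
           ┃  Language:   ( ) English  
           ┃  Email:      [            
           ┃                           
           ┃                           
           ┃                           
           ┗━━━━━━━━━━━━━━━━━━━━━━━━━━━
           ┃■■■■■■■■■■                 
           ┃■■■■■■■■■■                 
           ┃■■■■■■■■■■                 
           ┃■■■■■■■■■■                 
           ┃■■■■■■■■■■                 


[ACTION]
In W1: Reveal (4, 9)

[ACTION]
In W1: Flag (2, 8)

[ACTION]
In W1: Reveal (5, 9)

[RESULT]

                  ┏━━━━━━━━━━━━━━━━━━━━
                  ┃ MapNavigator       
                  ┠────────────────────
           ┏━━━━━━━━━━━━━━━━━━━━━━━━━━━
           ┃ FormWidget                
           ┠───────────────────────────
           ┃> Notify:     [x]          
           ┃  Admin:      [ ]          
           ┃  Role:       [Guest       
           ┃  Theme:      ( ) Light  ( 
           ┃  Company:    [123 Main St 
           ┃  Status:     [Pending     
           ┃  Language:   ( ) English  
           ┃  Email:      [            
           ┃                           
           ┃                           
           ┃                           
           ┗━━━━━━━━━━━━━━━━━━━━━━━━━━━
           ┃✹■■■✹■■✹✹■                 
           ┃■■■✹■■■■■✹                 
           ┃✹■■■■■■■✹■                 
           ┃■■■■■■■■■■                 
           ┃■■■■✹■■■■✹                 


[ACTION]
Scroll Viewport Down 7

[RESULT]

           ┃  Admin:      [ ]          
           ┃  Role:       [Guest       
           ┃  Theme:      ( ) Light  ( 
           ┃  Company:    [123 Main St 
           ┃  Status:     [Pending     
           ┃  Language:   ( ) English  
           ┃  Email:      [            
           ┃                           
           ┃                           
           ┃                           
           ┗━━━━━━━━━━━━━━━━━━━━━━━━━━━
           ┃✹■■■✹■■✹✹■                 
           ┃■■■✹■■■■■✹                 
           ┃✹■■■■■■■✹■                 
           ┃■■■■■■■■■■                 
           ┃■■■■✹■■■■✹                 
           ┗━━━━━━━━━━━━━━━━━━━━━━━━━━━
                                       
                                       
                                       
                                       
                                       
                                       


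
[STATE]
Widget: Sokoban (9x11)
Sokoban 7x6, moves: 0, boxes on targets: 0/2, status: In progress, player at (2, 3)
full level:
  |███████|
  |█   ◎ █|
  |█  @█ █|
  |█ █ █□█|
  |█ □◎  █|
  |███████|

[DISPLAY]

███████  
█   ◎ █  
█  @█ █  
█ █ █□█  
█ □◎  █  
███████  
Moves: 0 
         
         
         
         


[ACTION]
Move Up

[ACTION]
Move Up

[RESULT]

███████  
█  @◎ █  
█   █ █  
█ █ █□█  
█ □◎  █  
███████  
Moves: 1 
         
         
         
         


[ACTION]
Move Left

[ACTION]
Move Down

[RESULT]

███████  
█   ◎ █  
█ @ █ █  
█ █ █□█  
█ □◎  █  
███████  
Moves: 3 
         
         
         
         


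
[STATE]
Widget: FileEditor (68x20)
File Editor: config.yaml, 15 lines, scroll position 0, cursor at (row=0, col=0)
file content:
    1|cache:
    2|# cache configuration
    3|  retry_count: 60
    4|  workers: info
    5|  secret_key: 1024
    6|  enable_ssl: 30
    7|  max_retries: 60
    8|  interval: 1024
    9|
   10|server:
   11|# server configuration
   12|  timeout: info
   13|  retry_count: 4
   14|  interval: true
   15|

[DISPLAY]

█ache:                                                             ▲
# cache configuration                                              █
  retry_count: 60                                                  ░
  workers: info                                                    ░
  secret_key: 1024                                                 ░
  enable_ssl: 30                                                   ░
  max_retries: 60                                                  ░
  interval: 1024                                                   ░
                                                                   ░
server:                                                            ░
# server configuration                                             ░
  timeout: info                                                    ░
  retry_count: 4                                                   ░
  interval: true                                                   ░
                                                                   ░
                                                                   ░
                                                                   ░
                                                                   ░
                                                                   ░
                                                                   ▼


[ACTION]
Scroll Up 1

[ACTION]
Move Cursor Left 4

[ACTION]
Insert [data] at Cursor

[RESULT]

data█ache:                                                         ▲
# cache configuration                                              █
  retry_count: 60                                                  ░
  workers: info                                                    ░
  secret_key: 1024                                                 ░
  enable_ssl: 30                                                   ░
  max_retries: 60                                                  ░
  interval: 1024                                                   ░
                                                                   ░
server:                                                            ░
# server configuration                                             ░
  timeout: info                                                    ░
  retry_count: 4                                                   ░
  interval: true                                                   ░
                                                                   ░
                                                                   ░
                                                                   ░
                                                                   ░
                                                                   ░
                                                                   ▼


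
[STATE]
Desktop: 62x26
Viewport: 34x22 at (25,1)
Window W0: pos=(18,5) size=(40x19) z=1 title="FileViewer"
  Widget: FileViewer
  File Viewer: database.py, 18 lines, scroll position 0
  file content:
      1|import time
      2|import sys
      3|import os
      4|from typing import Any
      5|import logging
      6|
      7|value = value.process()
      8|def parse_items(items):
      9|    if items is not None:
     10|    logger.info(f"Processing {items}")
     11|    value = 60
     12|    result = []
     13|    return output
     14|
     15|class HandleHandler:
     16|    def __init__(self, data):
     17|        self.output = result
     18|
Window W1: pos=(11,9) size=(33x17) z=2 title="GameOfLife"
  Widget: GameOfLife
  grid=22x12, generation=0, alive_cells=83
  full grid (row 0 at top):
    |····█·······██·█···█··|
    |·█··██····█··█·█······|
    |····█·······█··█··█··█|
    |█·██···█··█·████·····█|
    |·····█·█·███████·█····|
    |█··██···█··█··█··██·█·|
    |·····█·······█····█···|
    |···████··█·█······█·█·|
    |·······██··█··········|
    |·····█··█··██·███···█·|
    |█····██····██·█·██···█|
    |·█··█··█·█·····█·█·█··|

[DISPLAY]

                                  
                                  
                                  
                                  
━━━━━━━━━━━━━━━━━━━━━━━━━━━━━━━━┓ 
iewer                           ┃ 
────────────────────────────────┨ 
 time                          ▲┃ 
━━━━━━━━━━━━━━━━━━┓            █┃ 
                  ┃            ░┃ 
──────────────────┨            ░┃ 
                  ┃            ░┃ 
█·█···█··         ┃            ░┃ 
█·█······         ┃            ░┃ 
··█··█··█         ┃            ░┃ 
███·····█         ┃            ░┃ 
███·█····         ┃ing {items}"░┃ 
·█··██·█·         ┃            ░┃ 
█····█···         ┃            ░┃ 
·····█·█·         ┃            ░┃ 
·········         ┃            ░┃ 
·███···█·         ┃            ▼┃ 


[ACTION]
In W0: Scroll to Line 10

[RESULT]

                                  
                                  
                                  
                                  
━━━━━━━━━━━━━━━━━━━━━━━━━━━━━━━━┓ 
iewer                           ┃ 
────────────────────────────────┨ 
yping import Any               ▲┃ 
━━━━━━━━━━━━━━━━━━┓            ░┃ 
                  ┃            ░┃ 
──────────────────┨            ░┃ 
                  ┃            ░┃ 
█·█···█··         ┃            ░┃ 
█·█······         ┃ing {items}"░┃ 
··█··█··█         ┃            ░┃ 
███·····█         ┃            ░┃ 
███·█····         ┃            ░┃ 
·█··██·█·         ┃            ░┃ 
█····█···         ┃            ░┃ 
·····█·█·         ┃ta):        ░┃ 
·········         ┃ult         █┃ 
·███···█·         ┃            ▼┃ 


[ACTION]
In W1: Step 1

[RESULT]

                                  
                                  
                                  
                                  
━━━━━━━━━━━━━━━━━━━━━━━━━━━━━━━━┓ 
iewer                           ┃ 
────────────────────────────────┨ 
yping import Any               ▲┃ 
━━━━━━━━━━━━━━━━━━┓            ░┃ 
                  ┃            ░┃ 
──────────────────┨            ░┃ 
                  ┃            ░┃ 
█········         ┃            ░┃ 
█·██·····         ┃ing {items}"░┃ 
··██·····         ┃            ░┃ 
·········         ┃            ░┃ 
····██···         ┃            ░┃ 
··█████··         ┃            ░┃ 
·····█···         ┃            ░┃ 
······█··         ┃ta):        ░┃ 
··█···█··         ┃ult         █┃ 
·█·██····         ┃            ▼┃ 


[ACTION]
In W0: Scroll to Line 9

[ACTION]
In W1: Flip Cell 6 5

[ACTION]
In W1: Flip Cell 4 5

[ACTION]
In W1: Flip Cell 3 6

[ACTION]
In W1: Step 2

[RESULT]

                                  
                                  
                                  
                                  
━━━━━━━━━━━━━━━━━━━━━━━━━━━━━━━━┓ 
iewer                           ┃ 
────────────────────────────────┨ 
yping import Any               ▲┃ 
━━━━━━━━━━━━━━━━━━┓            ░┃ 
                  ┃            ░┃ 
──────────────────┨            ░┃ 
                  ┃            ░┃ 
███······         ┃            ░┃ 
···█·····         ┃ing {items}"░┃ 
██·······         ┃            ░┃ 
···██····         ┃            ░┃ 
···███···         ┃            ░┃ 
·········         ┃            ░┃ 
····███··         ┃            ░┃ 
··██·██··         ┃ta):        ░┃ 
·███·····         ┃ult         █┃ 
···██·█··         ┃            ▼┃ 


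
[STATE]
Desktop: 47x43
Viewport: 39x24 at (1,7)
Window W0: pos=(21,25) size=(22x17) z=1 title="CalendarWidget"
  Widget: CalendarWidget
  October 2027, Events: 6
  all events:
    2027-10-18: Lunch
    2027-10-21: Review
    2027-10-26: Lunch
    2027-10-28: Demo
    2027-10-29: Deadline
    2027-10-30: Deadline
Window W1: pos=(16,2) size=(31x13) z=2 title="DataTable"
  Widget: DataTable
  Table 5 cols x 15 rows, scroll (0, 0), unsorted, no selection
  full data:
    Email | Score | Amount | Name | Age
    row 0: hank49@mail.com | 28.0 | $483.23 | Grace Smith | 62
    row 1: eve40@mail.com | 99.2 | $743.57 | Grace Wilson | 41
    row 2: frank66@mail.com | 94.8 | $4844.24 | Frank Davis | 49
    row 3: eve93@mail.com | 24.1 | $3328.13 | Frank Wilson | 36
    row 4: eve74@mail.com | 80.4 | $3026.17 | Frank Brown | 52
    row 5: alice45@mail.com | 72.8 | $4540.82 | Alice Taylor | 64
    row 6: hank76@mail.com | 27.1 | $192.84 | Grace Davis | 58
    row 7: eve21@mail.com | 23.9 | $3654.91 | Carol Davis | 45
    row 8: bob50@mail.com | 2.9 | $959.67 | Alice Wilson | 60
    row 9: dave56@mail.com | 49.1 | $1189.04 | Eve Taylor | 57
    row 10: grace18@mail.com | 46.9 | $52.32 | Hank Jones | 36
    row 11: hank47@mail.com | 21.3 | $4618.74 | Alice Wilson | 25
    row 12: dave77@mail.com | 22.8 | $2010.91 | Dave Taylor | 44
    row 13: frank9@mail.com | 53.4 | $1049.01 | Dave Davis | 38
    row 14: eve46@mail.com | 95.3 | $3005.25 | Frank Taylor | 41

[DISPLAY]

               ┃hank49@mail.com │28.0 │
               ┃eve40@mail.com  │99.2 │
               ┃frank66@mail.com│94.8 │
               ┃eve93@mail.com  │24.1 │
               ┃eve74@mail.com  │80.4 │
               ┃alice45@mail.com│72.8 │
               ┃hank76@mail.com │27.1 │
               ┗━━━━━━━━━━━━━━━━━━━━━━━
                                       
                                       
                                       
                                       
                                       
                                       
                                       
                                       
                                       
                                       
                    ┏━━━━━━━━━━━━━━━━━━
                    ┃ CalendarWidget   
                    ┠──────────────────
                    ┃    October 2027  
                    ┃Mo Tu We Th Fr Sa 
                    ┃             1  2 


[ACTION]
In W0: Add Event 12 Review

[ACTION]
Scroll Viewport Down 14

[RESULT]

                                       
                                       
                                       
                                       
                                       
                                       
                    ┏━━━━━━━━━━━━━━━━━━
                    ┃ CalendarWidget   
                    ┠──────────────────
                    ┃    October 2027  
                    ┃Mo Tu We Th Fr Sa 
                    ┃             1  2 
                    ┃ 4  5  6  7  8  9 
                    ┃11 12* 13 14 15 16
                    ┃18* 19 20 21* 22 2
                    ┃25 26* 27 28* 29* 
                    ┃                  
                    ┃                  
                    ┃                  
                    ┃                  
                    ┃                  
                    ┃                  
                    ┗━━━━━━━━━━━━━━━━━━
                                       


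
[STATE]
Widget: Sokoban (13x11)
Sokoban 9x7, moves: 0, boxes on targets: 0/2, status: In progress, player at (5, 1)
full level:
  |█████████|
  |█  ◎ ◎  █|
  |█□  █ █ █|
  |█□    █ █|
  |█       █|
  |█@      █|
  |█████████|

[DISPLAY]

█████████    
█  ◎ ◎  █    
█□  █ █ █    
█□    █ █    
█       █    
█@      █    
█████████    
Moves: 0  0/2
             
             
             


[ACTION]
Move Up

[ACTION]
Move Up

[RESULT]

█████████    
█  ◎ ◎  █    
█□  █ █ █    
█□    █ █    
█@      █    
█       █    
█████████    
Moves: 1  0/2
             
             
             


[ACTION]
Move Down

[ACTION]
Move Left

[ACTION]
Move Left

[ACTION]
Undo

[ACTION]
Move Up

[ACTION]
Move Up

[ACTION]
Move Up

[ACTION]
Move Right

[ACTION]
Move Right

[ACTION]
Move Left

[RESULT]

█████████    
█  ◎ ◎  █    
█□  █ █ █    
█□    █ █    
█ @     █    
█       █    
█████████    
Moves: 4  0/2
             
             
             


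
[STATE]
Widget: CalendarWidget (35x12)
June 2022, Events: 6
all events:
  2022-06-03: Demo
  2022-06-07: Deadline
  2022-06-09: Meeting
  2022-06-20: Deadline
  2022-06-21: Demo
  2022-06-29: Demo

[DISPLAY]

             June 2022             
Mo Tu We Th Fr Sa Su               
       1  2  3*  4  5              
 6  7*  8  9* 10 11 12             
13 14 15 16 17 18 19               
20* 21* 22 23 24 25 26             
27 28 29* 30                       
                                   
                                   
                                   
                                   
                                   


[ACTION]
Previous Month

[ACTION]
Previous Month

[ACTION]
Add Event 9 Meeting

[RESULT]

             April 2022            
Mo Tu We Th Fr Sa Su               
             1  2  3               
 4  5  6  7  8  9* 10              
11 12 13 14 15 16 17               
18 19 20 21 22 23 24               
25 26 27 28 29 30                  
                                   
                                   
                                   
                                   
                                   


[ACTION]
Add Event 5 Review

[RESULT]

             April 2022            
Mo Tu We Th Fr Sa Su               
             1  2  3               
 4  5*  6  7  8  9* 10             
11 12 13 14 15 16 17               
18 19 20 21 22 23 24               
25 26 27 28 29 30                  
                                   
                                   
                                   
                                   
                                   


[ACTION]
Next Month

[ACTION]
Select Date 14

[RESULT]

              May 2022             
Mo Tu We Th Fr Sa Su               
                   1               
 2  3  4  5  6  7  8               
 9 10 11 12 13 [14] 15             
16 17 18 19 20 21 22               
23 24 25 26 27 28 29               
30 31                              
                                   
                                   
                                   
                                   


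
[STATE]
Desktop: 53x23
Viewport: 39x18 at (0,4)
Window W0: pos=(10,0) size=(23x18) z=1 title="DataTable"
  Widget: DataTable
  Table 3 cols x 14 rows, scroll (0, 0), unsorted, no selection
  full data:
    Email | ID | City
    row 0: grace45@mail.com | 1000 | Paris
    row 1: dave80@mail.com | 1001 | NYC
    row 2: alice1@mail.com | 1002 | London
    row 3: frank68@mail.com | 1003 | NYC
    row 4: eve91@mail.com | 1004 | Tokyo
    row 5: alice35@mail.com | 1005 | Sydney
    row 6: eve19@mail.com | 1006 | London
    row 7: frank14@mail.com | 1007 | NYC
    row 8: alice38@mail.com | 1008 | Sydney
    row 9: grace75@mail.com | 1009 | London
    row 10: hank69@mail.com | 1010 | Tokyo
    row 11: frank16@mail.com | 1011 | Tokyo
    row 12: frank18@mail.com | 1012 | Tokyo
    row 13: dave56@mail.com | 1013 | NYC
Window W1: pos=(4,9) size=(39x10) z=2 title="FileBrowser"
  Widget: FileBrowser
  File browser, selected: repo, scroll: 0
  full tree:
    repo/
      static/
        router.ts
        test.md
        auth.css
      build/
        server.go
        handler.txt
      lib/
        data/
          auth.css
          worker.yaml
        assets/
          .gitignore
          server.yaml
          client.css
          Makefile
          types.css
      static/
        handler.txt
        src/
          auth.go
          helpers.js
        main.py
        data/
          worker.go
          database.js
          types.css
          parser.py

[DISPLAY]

          ┃────────────────┼────┃      
          ┃grace45@mail.com│1000┃      
          ┃dave80@mail.com │1001┃      
          ┃alice1@mail.com │1002┃      
          ┃frank68@mail.com│1003┃      
    ┏━━━━━━━━━━━━━━━━━━━━━━━━━━━━━━━━━━
    ┃ FileBrowser                      
    ┠──────────────────────────────────
    ┃> [-] repo/                       
    ┃    [+] static/                   
    ┃    [+] build/                    
    ┃    [+] lib/                      
    ┃    [+] static/                   
    ┃                                  
    ┗━━━━━━━━━━━━━━━━━━━━━━━━━━━━━━━━━━
                                       
                                       
                                       


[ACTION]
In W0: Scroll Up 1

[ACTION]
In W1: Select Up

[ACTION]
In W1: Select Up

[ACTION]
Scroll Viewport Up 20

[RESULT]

          ┏━━━━━━━━━━━━━━━━━━━━━┓      
          ┃ DataTable           ┃      
          ┠─────────────────────┨      
          ┃Email           │ID  ┃      
          ┃────────────────┼────┃      
          ┃grace45@mail.com│1000┃      
          ┃dave80@mail.com │1001┃      
          ┃alice1@mail.com │1002┃      
          ┃frank68@mail.com│1003┃      
    ┏━━━━━━━━━━━━━━━━━━━━━━━━━━━━━━━━━━
    ┃ FileBrowser                      
    ┠──────────────────────────────────
    ┃> [-] repo/                       
    ┃    [+] static/                   
    ┃    [+] build/                    
    ┃    [+] lib/                      
    ┃    [+] static/                   
    ┃                                  


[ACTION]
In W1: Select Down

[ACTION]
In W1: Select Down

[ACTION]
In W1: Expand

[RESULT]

          ┏━━━━━━━━━━━━━━━━━━━━━┓      
          ┃ DataTable           ┃      
          ┠─────────────────────┨      
          ┃Email           │ID  ┃      
          ┃────────────────┼────┃      
          ┃grace45@mail.com│1000┃      
          ┃dave80@mail.com │1001┃      
          ┃alice1@mail.com │1002┃      
          ┃frank68@mail.com│1003┃      
    ┏━━━━━━━━━━━━━━━━━━━━━━━━━━━━━━━━━━
    ┃ FileBrowser                      
    ┠──────────────────────────────────
    ┃  [-] repo/                       
    ┃    [+] static/                   
    ┃  > [-] build/                    
    ┃      server.go                   
    ┃      handler.txt                 
    ┃    [+] lib/                      


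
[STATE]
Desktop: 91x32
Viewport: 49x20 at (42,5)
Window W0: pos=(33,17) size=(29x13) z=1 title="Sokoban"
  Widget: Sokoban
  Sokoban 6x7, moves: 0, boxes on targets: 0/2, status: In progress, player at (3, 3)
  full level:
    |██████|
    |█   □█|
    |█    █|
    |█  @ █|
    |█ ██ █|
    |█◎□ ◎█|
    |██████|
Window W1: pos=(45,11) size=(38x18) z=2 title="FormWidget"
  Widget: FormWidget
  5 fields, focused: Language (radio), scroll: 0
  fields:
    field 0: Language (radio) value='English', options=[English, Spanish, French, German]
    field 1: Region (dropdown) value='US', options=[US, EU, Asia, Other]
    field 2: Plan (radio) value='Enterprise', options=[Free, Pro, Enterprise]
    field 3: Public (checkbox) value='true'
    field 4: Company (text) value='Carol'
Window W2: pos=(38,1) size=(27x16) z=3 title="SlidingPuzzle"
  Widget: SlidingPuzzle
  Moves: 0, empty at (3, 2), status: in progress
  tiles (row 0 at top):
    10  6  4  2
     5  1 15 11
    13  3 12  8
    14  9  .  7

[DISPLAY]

0 │  6 │  4 │  2 │    ┃                          
──┼────┼────┼────┤    ┃                          
5 │  1 │ 15 │ 11 │    ┃                          
──┼────┼────┼────┤    ┃                          
3 │  3 │ 12 │  8 │    ┃                          
──┼────┼────┼────┤    ┃                          
4 │  9 │    │  7 │    ┃━━━━━━━━━━━━━━━━━┓        
──┴────┴────┴────┘    ┃                 ┃        
es: 0                 ┃─────────────────┨        
                      ┃nglish  ( ) Spani┃        
                      ┃               ▼]┃        
━━━━━━━━━━━━━━━━━━━━━━┛ree  ( ) Pro  (●)┃        
━━━┃  Public:     [x]                   ┃        
   ┃  Company:    [Carol               ]┃        
───┃                                    ┃        
   ┃                                    ┃        
   ┃                                    ┃        
   ┃                                    ┃        
   ┃                                    ┃        
   ┃                                    ┃        


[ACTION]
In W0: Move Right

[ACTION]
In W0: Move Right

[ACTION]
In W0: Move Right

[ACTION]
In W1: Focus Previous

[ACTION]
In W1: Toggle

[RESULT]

0 │  6 │  4 │  2 │    ┃                          
──┼────┼────┼────┤    ┃                          
5 │  1 │ 15 │ 11 │    ┃                          
──┼────┼────┼────┤    ┃                          
3 │  3 │ 12 │  8 │    ┃                          
──┼────┼────┼────┤    ┃                          
4 │  9 │    │  7 │    ┃━━━━━━━━━━━━━━━━━┓        
──┴────┴────┴────┘    ┃                 ┃        
es: 0                 ┃─────────────────┨        
                      ┃nglish  ( ) Spani┃        
                      ┃               ▼]┃        
━━━━━━━━━━━━━━━━━━━━━━┛ree  ( ) Pro  (●)┃        
━━━┃  Public:     [x]                   ┃        
   ┃> Company:    [Carol               ]┃        
───┃                                    ┃        
   ┃                                    ┃        
   ┃                                    ┃        
   ┃                                    ┃        
   ┃                                    ┃        
   ┃                                    ┃        
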